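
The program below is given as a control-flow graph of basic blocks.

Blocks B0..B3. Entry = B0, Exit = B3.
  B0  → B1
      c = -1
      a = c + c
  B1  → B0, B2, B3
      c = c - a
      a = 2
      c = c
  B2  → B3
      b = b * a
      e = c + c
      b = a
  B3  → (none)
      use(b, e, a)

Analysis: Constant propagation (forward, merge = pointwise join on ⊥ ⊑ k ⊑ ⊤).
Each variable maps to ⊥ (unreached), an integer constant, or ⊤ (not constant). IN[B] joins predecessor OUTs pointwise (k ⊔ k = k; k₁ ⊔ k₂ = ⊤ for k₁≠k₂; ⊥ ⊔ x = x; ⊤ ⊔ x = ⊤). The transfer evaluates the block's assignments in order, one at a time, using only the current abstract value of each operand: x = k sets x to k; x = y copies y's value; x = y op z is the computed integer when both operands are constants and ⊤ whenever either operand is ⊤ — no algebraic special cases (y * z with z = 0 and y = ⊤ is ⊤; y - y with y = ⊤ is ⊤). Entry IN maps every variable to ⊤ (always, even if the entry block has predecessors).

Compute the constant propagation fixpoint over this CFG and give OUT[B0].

Answer: {a: -2, b: ⊤, c: -1, d: ⊤, e: ⊤, f: ⊤}

Working:
Fixpoint table:
  B0:   IN=(all ⊤)   OUT={a:-2, c:-1; rest ⊤}
  B1:   IN={a:-2, c:-1; rest ⊤}   OUT={a:2, c:1; rest ⊤}
  B2:   IN={a:2, c:1; rest ⊤}   OUT={a:2, b:2, c:1, e:2; rest ⊤}
  B3:   IN={a:2, c:1; rest ⊤}   OUT={a:2, c:1; rest ⊤}

Merge at B0 (entry node, so the boundary value (all ⊤) is joined with the incoming edge(s)): IN[B0] = (all ⊤) ⊔ OUT[B1] = {a: ⊤, b: ⊤, c: ⊤, d: ⊤, e: ⊤, f: ⊤}
Applying B0's transfer function to that IN value gives OUT[B0] (row B0 above).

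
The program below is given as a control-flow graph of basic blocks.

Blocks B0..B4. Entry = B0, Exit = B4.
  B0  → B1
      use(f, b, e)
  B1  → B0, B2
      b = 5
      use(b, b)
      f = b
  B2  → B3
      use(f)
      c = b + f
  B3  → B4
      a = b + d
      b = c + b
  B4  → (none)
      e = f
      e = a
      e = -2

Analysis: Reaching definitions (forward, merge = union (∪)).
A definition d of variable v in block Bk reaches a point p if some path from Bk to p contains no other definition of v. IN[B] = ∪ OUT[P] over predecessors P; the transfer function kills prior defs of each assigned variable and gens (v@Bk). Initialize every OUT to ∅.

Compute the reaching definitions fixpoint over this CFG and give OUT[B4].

Answer: {a@B3, b@B3, c@B2, e@B4, f@B1}

Derivation:
Fixpoint table:
  B0: | IN={b@B1, f@B1} | OUT={b@B1, f@B1}
  B1: | IN={b@B1, f@B1} | OUT={b@B1, f@B1}
  B2: | IN={b@B1, f@B1} | OUT={b@B1, c@B2, f@B1}
  B3: | IN={b@B1, c@B2, f@B1} | OUT={a@B3, b@B3, c@B2, f@B1}
  B4: | IN={a@B3, b@B3, c@B2, f@B1} | OUT={a@B3, b@B3, c@B2, e@B4, f@B1}

Merge at B4: IN[B4] = OUT[B3] = {a@B3, b@B3, c@B2, f@B1}
Applying B4's transfer function to that IN value gives OUT[B4] (row B4 above).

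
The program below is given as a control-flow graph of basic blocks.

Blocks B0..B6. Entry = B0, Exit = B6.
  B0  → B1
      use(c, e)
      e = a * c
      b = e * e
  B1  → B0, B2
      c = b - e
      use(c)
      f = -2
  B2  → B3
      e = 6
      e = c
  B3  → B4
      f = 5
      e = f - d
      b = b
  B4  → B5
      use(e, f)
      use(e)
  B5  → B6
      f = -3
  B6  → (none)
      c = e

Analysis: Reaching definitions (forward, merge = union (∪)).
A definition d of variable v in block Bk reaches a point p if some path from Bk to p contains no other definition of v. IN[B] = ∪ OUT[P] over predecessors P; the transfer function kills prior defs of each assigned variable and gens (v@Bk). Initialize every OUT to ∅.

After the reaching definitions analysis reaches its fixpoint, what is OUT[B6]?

Answer: {b@B3, c@B6, e@B3, f@B5}

Working:
Per-block solution:
  B0:   IN={b@B0, c@B1, e@B0, f@B1}   OUT={b@B0, c@B1, e@B0, f@B1}
  B1:   IN={b@B0, c@B1, e@B0, f@B1}   OUT={b@B0, c@B1, e@B0, f@B1}
  B2:   IN={b@B0, c@B1, e@B0, f@B1}   OUT={b@B0, c@B1, e@B2, f@B1}
  B3:   IN={b@B0, c@B1, e@B2, f@B1}   OUT={b@B3, c@B1, e@B3, f@B3}
  B4:   IN={b@B3, c@B1, e@B3, f@B3}   OUT={b@B3, c@B1, e@B3, f@B3}
  B5:   IN={b@B3, c@B1, e@B3, f@B3}   OUT={b@B3, c@B1, e@B3, f@B5}
  B6:   IN={b@B3, c@B1, e@B3, f@B5}   OUT={b@B3, c@B6, e@B3, f@B5}

Merge at B6: IN[B6] = OUT[B5] = {b@B3, c@B1, e@B3, f@B5}
Applying B6's transfer function to that IN value gives OUT[B6] (row B6 above).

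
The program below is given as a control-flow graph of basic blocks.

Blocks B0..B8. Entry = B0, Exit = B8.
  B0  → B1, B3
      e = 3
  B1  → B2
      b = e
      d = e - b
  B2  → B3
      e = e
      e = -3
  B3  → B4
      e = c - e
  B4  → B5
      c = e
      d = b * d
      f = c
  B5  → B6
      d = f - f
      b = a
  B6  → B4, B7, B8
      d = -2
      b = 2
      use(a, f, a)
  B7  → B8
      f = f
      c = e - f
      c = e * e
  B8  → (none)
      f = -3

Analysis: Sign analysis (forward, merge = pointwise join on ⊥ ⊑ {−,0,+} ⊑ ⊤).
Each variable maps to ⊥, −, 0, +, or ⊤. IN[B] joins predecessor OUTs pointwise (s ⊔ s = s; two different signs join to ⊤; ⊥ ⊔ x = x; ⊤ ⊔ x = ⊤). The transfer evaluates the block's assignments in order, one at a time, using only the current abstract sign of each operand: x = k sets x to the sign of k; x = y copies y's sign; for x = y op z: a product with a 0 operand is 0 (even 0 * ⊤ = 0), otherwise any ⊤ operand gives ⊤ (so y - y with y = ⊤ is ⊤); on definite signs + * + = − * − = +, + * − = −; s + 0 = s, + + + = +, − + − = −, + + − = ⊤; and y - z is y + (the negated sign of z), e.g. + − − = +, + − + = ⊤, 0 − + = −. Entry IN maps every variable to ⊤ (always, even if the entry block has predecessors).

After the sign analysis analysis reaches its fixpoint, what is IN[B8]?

Answer: {a: ⊤, b: +, c: ⊤, d: -, e: ⊤, f: ⊤}

Trace:
Per-block solution:
  B0:   IN=(all ⊤)   OUT={e:+; rest ⊤}
  B1:   IN={e:+; rest ⊤}   OUT={b:+, e:+; rest ⊤}
  B2:   IN={b:+, e:+; rest ⊤}   OUT={b:+, e:-; rest ⊤}
  B3:   IN=(all ⊤)   OUT=(all ⊤)
  B4:   IN=(all ⊤)   OUT=(all ⊤)
  B5:   IN=(all ⊤)   OUT=(all ⊤)
  B6:   IN=(all ⊤)   OUT={b:+, d:-; rest ⊤}
  B7:   IN={b:+, d:-; rest ⊤}   OUT={b:+, d:-; rest ⊤}
  B8:   IN={b:+, d:-; rest ⊤}   OUT={b:+, d:-, f:-; rest ⊤}

Merge at B8: IN[B8] = OUT[B6] ⊔ OUT[B7] = {a: ⊤, b: +, c: ⊤, d: -, e: ⊤, f: ⊤}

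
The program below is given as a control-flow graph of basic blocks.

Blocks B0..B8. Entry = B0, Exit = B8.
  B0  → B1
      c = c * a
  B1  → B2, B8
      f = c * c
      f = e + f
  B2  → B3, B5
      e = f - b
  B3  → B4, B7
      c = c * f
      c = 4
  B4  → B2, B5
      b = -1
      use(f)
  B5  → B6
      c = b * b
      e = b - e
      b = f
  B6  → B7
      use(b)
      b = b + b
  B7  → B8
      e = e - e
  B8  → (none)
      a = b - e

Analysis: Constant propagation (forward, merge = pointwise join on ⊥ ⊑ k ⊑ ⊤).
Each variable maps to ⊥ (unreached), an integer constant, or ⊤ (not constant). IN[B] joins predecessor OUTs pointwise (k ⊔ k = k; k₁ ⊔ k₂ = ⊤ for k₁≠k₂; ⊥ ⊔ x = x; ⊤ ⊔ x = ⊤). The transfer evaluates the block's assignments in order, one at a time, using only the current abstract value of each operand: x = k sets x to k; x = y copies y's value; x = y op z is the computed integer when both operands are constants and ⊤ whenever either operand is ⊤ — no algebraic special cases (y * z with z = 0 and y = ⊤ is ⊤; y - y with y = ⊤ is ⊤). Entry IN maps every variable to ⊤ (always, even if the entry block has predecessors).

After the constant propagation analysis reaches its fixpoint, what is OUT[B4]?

Per-block solution:
  B0:   IN=(all ⊤)   OUT=(all ⊤)
  B1:   IN=(all ⊤)   OUT=(all ⊤)
  B2:   IN=(all ⊤)   OUT=(all ⊤)
  B3:   IN=(all ⊤)   OUT={c:4; rest ⊤}
  B4:   IN={c:4; rest ⊤}   OUT={b:-1, c:4; rest ⊤}
  B5:   IN=(all ⊤)   OUT=(all ⊤)
  B6:   IN=(all ⊤)   OUT=(all ⊤)
  B7:   IN=(all ⊤)   OUT=(all ⊤)
  B8:   IN=(all ⊤)   OUT=(all ⊤)

Merge at B4: IN[B4] = OUT[B3] = {a: ⊤, b: ⊤, c: 4, d: ⊤, e: ⊤, f: ⊤}
Applying B4's transfer function to that IN value gives OUT[B4] (row B4 above).

Answer: {a: ⊤, b: -1, c: 4, d: ⊤, e: ⊤, f: ⊤}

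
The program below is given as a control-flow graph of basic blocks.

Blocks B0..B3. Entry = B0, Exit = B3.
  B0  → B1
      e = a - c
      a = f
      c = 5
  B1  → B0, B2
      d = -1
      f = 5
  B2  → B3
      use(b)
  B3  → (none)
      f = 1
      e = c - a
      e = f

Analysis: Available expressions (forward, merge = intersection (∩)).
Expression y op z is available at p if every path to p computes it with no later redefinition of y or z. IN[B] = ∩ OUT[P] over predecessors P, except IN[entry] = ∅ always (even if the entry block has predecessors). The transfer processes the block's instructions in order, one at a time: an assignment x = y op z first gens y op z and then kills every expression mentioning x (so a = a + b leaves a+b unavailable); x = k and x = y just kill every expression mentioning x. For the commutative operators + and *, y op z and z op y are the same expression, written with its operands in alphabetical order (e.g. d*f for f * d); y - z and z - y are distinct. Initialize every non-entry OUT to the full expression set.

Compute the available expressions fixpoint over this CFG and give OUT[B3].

Answer: {c-a}

Trace:
Per-block solution:
  B0: | IN={} | OUT={}
  B1: | IN={} | OUT={}
  B2: | IN={} | OUT={}
  B3: | IN={} | OUT={c-a}

Merge at B3: IN[B3] = OUT[B2] = {}
Applying B3's transfer function to that IN value gives OUT[B3] (row B3 above).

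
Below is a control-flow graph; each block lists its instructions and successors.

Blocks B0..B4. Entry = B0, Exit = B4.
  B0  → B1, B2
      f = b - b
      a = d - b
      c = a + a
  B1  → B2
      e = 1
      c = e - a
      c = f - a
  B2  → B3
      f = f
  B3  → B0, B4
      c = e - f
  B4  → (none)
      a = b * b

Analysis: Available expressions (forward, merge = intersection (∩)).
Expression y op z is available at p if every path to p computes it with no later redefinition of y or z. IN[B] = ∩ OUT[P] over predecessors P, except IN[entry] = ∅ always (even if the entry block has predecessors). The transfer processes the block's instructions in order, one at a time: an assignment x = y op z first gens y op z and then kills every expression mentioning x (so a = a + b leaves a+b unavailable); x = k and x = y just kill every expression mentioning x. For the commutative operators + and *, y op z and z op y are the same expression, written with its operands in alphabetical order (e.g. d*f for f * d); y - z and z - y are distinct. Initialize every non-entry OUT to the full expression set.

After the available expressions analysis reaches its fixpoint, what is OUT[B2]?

Per-block solution:
  B0: | IN={} | OUT={a+a, b-b, d-b}
  B1: | IN={a+a, b-b, d-b} | OUT={a+a, b-b, d-b, e-a, f-a}
  B2: | IN={a+a, b-b, d-b} | OUT={a+a, b-b, d-b}
  B3: | IN={a+a, b-b, d-b} | OUT={a+a, b-b, d-b, e-f}
  B4: | IN={a+a, b-b, d-b, e-f} | OUT={b*b, b-b, d-b, e-f}

Merge at B2: IN[B2] = OUT[B0] ∩ OUT[B1] = {a+a, b-b, d-b}
Applying B2's transfer function to that IN value gives OUT[B2] (row B2 above).

Answer: {a+a, b-b, d-b}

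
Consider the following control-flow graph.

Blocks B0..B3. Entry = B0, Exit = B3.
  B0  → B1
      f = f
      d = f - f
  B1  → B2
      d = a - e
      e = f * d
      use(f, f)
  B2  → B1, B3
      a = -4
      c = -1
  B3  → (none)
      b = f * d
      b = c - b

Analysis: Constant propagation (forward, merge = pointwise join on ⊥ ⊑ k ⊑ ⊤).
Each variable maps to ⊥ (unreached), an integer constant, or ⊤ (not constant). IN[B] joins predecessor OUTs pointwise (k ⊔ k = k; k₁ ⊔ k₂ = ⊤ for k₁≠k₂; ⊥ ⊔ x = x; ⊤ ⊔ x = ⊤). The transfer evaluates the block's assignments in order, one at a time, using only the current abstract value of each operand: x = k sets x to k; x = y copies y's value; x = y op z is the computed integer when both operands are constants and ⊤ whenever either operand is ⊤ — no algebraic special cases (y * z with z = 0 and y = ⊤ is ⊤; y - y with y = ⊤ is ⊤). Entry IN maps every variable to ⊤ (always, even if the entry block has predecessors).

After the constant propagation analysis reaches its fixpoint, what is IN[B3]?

Fixpoint table:
  B0: | IN=(all ⊤) | OUT=(all ⊤)
  B1: | IN=(all ⊤) | OUT=(all ⊤)
  B2: | IN=(all ⊤) | OUT={a:-4, c:-1; rest ⊤}
  B3: | IN={a:-4, c:-1; rest ⊤} | OUT={a:-4, c:-1; rest ⊤}

Merge at B3: IN[B3] = OUT[B2] = {a: -4, b: ⊤, c: -1, d: ⊤, e: ⊤, f: ⊤}

Answer: {a: -4, b: ⊤, c: -1, d: ⊤, e: ⊤, f: ⊤}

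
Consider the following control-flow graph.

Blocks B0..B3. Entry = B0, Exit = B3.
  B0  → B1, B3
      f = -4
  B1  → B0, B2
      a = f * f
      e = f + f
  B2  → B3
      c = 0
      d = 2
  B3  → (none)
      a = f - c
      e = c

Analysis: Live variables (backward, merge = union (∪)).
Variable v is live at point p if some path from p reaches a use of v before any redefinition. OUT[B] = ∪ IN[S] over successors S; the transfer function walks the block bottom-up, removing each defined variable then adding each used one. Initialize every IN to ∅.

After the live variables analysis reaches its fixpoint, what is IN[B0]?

Answer: {c}

Working:
Per-block solution:
  B0: | IN={c} | OUT={c, f}
  B1: | IN={c, f} | OUT={c, f}
  B2: | IN={f} | OUT={c, f}
  B3: | IN={c, f} | OUT={}

Merge at B0: OUT[B0] = IN[B1] ⊔ IN[B3] = {c, f}
Applying B0's transfer function to that OUT value gives IN[B0] (row B0 above).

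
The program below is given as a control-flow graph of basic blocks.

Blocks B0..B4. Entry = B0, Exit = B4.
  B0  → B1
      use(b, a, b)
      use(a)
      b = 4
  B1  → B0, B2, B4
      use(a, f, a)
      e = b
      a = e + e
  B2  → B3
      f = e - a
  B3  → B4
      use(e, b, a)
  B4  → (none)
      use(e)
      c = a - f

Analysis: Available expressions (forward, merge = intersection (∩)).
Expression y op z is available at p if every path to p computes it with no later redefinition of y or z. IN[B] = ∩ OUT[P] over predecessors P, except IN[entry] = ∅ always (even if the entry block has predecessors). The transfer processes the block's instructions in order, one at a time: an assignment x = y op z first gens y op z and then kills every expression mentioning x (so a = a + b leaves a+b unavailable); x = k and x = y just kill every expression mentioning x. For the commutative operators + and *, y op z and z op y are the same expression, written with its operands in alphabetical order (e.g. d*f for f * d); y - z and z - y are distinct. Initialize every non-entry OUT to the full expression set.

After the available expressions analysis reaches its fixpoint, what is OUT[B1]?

Answer: {e+e}

Trace:
Converged values:
  B0:   IN={}   OUT={}
  B1:   IN={}   OUT={e+e}
  B2:   IN={e+e}   OUT={e+e, e-a}
  B3:   IN={e+e, e-a}   OUT={e+e, e-a}
  B4:   IN={e+e}   OUT={a-f, e+e}

Merge at B1: IN[B1] = OUT[B0] = {}
Applying B1's transfer function to that IN value gives OUT[B1] (row B1 above).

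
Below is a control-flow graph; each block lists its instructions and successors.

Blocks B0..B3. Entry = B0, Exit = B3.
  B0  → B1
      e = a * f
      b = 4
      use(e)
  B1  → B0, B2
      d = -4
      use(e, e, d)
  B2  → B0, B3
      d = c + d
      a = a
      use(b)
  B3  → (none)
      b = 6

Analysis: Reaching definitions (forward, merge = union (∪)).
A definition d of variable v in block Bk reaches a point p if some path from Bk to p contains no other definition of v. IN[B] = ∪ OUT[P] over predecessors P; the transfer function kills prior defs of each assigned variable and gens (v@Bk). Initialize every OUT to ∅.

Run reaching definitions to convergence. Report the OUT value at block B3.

Fixpoint table:
  B0: | IN={a@B2, b@B0, d@B1, d@B2, e@B0} | OUT={a@B2, b@B0, d@B1, d@B2, e@B0}
  B1: | IN={a@B2, b@B0, d@B1, d@B2, e@B0} | OUT={a@B2, b@B0, d@B1, e@B0}
  B2: | IN={a@B2, b@B0, d@B1, e@B0} | OUT={a@B2, b@B0, d@B2, e@B0}
  B3: | IN={a@B2, b@B0, d@B2, e@B0} | OUT={a@B2, b@B3, d@B2, e@B0}

Merge at B3: IN[B3] = OUT[B2] = {a@B2, b@B0, d@B2, e@B0}
Applying B3's transfer function to that IN value gives OUT[B3] (row B3 above).

Answer: {a@B2, b@B3, d@B2, e@B0}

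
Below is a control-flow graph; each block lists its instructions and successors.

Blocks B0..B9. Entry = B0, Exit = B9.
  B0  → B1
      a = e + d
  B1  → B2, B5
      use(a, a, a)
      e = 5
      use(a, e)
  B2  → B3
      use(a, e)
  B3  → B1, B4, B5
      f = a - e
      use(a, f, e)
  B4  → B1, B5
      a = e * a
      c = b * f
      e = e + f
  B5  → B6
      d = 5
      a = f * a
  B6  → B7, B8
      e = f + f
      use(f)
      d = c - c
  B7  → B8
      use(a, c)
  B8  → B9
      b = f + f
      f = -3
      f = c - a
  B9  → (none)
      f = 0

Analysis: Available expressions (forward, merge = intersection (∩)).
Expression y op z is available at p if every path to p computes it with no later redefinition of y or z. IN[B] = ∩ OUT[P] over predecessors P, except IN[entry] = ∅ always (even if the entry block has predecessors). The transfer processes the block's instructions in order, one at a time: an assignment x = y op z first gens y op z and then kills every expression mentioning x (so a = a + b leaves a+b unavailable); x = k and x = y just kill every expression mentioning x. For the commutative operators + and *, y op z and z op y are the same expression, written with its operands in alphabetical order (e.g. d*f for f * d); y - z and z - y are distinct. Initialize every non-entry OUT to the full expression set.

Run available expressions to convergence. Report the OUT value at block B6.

Answer: {c-c, f+f}

Derivation:
Fixpoint table:
  B0:   IN={}   OUT={d+e}
  B1:   IN={}   OUT={}
  B2:   IN={}   OUT={}
  B3:   IN={}   OUT={a-e}
  B4:   IN={a-e}   OUT={b*f}
  B5:   IN={}   OUT={}
  B6:   IN={}   OUT={c-c, f+f}
  B7:   IN={c-c, f+f}   OUT={c-c, f+f}
  B8:   IN={c-c, f+f}   OUT={c-a, c-c}
  B9:   IN={c-a, c-c}   OUT={c-a, c-c}

Merge at B6: IN[B6] = OUT[B5] = {}
Applying B6's transfer function to that IN value gives OUT[B6] (row B6 above).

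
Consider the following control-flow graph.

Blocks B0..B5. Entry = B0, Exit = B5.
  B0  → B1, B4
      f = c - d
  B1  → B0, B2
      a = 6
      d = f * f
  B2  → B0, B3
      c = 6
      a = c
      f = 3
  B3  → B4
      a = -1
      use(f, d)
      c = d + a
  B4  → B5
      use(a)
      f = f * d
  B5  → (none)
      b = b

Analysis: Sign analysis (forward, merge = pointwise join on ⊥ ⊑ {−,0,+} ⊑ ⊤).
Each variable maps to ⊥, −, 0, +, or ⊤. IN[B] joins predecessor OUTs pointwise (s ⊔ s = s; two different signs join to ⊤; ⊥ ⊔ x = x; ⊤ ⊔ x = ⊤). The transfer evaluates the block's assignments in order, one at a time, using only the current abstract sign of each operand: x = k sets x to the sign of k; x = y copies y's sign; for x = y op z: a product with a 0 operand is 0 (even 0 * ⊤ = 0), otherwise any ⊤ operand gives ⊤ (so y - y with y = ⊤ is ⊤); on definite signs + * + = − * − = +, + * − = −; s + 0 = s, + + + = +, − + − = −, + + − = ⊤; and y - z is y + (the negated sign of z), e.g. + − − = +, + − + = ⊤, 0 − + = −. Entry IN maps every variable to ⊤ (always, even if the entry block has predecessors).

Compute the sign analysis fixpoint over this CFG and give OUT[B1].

Converged values:
  B0:   IN=(all ⊤)   OUT=(all ⊤)
  B1:   IN=(all ⊤)   OUT={a:+; rest ⊤}
  B2:   IN={a:+; rest ⊤}   OUT={a:+, c:+, f:+; rest ⊤}
  B3:   IN={a:+, c:+, f:+; rest ⊤}   OUT={a:-, f:+; rest ⊤}
  B4:   IN=(all ⊤)   OUT=(all ⊤)
  B5:   IN=(all ⊤)   OUT=(all ⊤)

Merge at B1: IN[B1] = OUT[B0] = {a: ⊤, b: ⊤, c: ⊤, d: ⊤, e: ⊤, f: ⊤}
Applying B1's transfer function to that IN value gives OUT[B1] (row B1 above).

Answer: {a: +, b: ⊤, c: ⊤, d: ⊤, e: ⊤, f: ⊤}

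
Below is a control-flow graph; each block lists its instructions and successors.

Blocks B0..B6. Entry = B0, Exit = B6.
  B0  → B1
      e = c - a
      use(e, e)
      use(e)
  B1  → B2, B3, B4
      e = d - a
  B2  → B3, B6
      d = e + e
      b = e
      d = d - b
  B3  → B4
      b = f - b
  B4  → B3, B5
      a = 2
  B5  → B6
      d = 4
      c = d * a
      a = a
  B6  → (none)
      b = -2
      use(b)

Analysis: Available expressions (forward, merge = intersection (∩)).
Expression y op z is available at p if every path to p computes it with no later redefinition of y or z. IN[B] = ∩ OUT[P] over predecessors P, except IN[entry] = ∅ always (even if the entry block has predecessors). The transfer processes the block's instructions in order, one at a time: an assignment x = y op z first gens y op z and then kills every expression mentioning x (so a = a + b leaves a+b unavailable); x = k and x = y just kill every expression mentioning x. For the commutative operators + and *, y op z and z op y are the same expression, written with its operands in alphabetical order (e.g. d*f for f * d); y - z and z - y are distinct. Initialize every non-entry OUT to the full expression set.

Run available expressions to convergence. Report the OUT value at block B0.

Fixpoint table:
  B0: | IN={} | OUT={c-a}
  B1: | IN={c-a} | OUT={c-a, d-a}
  B2: | IN={c-a, d-a} | OUT={c-a, e+e}
  B3: | IN={} | OUT={}
  B4: | IN={} | OUT={}
  B5: | IN={} | OUT={}
  B6: | IN={} | OUT={}

B0 is the boundary node: IN[B0] = {}
Applying B0's transfer function to that IN value gives OUT[B0] (row B0 above).

Answer: {c-a}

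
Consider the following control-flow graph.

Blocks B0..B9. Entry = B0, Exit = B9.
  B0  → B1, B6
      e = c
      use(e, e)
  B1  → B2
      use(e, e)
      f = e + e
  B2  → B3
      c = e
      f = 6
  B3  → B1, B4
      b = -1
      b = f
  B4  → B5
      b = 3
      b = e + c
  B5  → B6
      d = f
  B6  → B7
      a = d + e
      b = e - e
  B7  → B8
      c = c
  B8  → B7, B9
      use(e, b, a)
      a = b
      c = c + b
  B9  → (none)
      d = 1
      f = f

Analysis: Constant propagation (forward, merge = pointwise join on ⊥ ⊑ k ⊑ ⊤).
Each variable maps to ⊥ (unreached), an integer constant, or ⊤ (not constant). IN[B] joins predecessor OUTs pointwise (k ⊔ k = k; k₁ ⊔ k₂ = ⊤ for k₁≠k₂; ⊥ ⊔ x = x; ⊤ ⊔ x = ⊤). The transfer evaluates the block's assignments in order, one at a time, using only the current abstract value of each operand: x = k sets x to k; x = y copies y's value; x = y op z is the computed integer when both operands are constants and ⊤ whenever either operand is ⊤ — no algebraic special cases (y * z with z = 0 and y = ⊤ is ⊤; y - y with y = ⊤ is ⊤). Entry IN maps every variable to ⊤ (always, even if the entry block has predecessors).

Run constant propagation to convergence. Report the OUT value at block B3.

Fixpoint table:
  B0: | IN=(all ⊤) | OUT=(all ⊤)
  B1: | IN=(all ⊤) | OUT=(all ⊤)
  B2: | IN=(all ⊤) | OUT={f:6; rest ⊤}
  B3: | IN={f:6; rest ⊤} | OUT={b:6, f:6; rest ⊤}
  B4: | IN={b:6, f:6; rest ⊤} | OUT={f:6; rest ⊤}
  B5: | IN={f:6; rest ⊤} | OUT={d:6, f:6; rest ⊤}
  B6: | IN=(all ⊤) | OUT=(all ⊤)
  B7: | IN=(all ⊤) | OUT=(all ⊤)
  B8: | IN=(all ⊤) | OUT=(all ⊤)
  B9: | IN=(all ⊤) | OUT={d:1; rest ⊤}

Merge at B3: IN[B3] = OUT[B2] = {a: ⊤, b: ⊤, c: ⊤, d: ⊤, e: ⊤, f: 6}
Applying B3's transfer function to that IN value gives OUT[B3] (row B3 above).

Answer: {a: ⊤, b: 6, c: ⊤, d: ⊤, e: ⊤, f: 6}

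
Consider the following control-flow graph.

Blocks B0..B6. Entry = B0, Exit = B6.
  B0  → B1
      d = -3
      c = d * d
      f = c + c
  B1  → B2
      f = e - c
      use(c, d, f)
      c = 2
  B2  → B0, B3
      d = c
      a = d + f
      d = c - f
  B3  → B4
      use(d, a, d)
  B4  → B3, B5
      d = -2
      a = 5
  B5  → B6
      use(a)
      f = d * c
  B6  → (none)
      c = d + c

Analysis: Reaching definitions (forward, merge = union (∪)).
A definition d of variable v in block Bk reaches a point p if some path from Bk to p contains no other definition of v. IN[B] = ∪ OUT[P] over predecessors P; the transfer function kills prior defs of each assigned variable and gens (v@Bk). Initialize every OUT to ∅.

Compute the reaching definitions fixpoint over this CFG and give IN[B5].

Answer: {a@B4, c@B1, d@B4, f@B1}

Derivation:
Per-block solution:
  B0:  IN={a@B2, c@B1, d@B2, f@B1}  OUT={a@B2, c@B0, d@B0, f@B0}
  B1:  IN={a@B2, c@B0, d@B0, f@B0}  OUT={a@B2, c@B1, d@B0, f@B1}
  B2:  IN={a@B2, c@B1, d@B0, f@B1}  OUT={a@B2, c@B1, d@B2, f@B1}
  B3:  IN={a@B2, a@B4, c@B1, d@B2, d@B4, f@B1}  OUT={a@B2, a@B4, c@B1, d@B2, d@B4, f@B1}
  B4:  IN={a@B2, a@B4, c@B1, d@B2, d@B4, f@B1}  OUT={a@B4, c@B1, d@B4, f@B1}
  B5:  IN={a@B4, c@B1, d@B4, f@B1}  OUT={a@B4, c@B1, d@B4, f@B5}
  B6:  IN={a@B4, c@B1, d@B4, f@B5}  OUT={a@B4, c@B6, d@B4, f@B5}

Merge at B5: IN[B5] = OUT[B4] = {a@B4, c@B1, d@B4, f@B1}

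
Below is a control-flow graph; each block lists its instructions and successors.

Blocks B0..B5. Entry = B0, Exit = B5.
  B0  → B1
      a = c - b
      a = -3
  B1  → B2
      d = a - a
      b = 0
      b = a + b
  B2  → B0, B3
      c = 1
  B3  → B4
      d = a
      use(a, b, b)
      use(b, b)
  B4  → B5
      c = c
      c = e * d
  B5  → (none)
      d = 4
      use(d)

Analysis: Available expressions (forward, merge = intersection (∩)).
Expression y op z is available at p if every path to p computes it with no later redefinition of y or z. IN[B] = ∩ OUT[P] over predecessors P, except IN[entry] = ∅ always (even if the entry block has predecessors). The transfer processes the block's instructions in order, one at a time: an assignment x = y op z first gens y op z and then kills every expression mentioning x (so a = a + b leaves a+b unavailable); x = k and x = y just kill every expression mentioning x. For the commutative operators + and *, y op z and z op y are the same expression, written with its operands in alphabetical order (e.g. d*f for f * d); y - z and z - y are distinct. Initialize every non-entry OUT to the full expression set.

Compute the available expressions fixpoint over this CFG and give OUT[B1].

Per-block solution:
  B0:  IN={}  OUT={c-b}
  B1:  IN={c-b}  OUT={a-a}
  B2:  IN={a-a}  OUT={a-a}
  B3:  IN={a-a}  OUT={a-a}
  B4:  IN={a-a}  OUT={a-a, d*e}
  B5:  IN={a-a, d*e}  OUT={a-a}

Merge at B1: IN[B1] = OUT[B0] = {c-b}
Applying B1's transfer function to that IN value gives OUT[B1] (row B1 above).

Answer: {a-a}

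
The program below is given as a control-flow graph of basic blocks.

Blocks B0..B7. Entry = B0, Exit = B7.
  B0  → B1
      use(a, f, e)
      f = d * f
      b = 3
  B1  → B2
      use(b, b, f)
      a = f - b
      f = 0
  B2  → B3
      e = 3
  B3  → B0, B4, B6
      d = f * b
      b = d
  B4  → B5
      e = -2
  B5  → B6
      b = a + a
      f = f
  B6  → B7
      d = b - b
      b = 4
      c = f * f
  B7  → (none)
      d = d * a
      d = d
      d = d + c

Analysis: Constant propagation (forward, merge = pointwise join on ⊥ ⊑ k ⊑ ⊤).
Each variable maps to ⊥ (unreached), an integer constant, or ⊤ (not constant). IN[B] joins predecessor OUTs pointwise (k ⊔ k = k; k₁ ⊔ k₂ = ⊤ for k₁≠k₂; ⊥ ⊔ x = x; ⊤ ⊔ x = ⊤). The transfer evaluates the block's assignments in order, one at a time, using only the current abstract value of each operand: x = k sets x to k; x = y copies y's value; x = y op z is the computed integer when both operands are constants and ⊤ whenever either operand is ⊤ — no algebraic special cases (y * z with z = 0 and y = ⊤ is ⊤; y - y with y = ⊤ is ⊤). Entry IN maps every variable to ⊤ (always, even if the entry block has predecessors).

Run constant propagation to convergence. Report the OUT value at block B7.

Per-block solution:
  B0:   IN=(all ⊤)   OUT={b:3; rest ⊤}
  B1:   IN={b:3; rest ⊤}   OUT={b:3, f:0; rest ⊤}
  B2:   IN={b:3, f:0; rest ⊤}   OUT={b:3, e:3, f:0; rest ⊤}
  B3:   IN={b:3, e:3, f:0; rest ⊤}   OUT={b:0, d:0, e:3, f:0; rest ⊤}
  B4:   IN={b:0, d:0, e:3, f:0; rest ⊤}   OUT={b:0, d:0, e:-2, f:0; rest ⊤}
  B5:   IN={b:0, d:0, e:-2, f:0; rest ⊤}   OUT={d:0, e:-2, f:0; rest ⊤}
  B6:   IN={d:0, f:0; rest ⊤}   OUT={b:4, c:0, f:0; rest ⊤}
  B7:   IN={b:4, c:0, f:0; rest ⊤}   OUT={b:4, c:0, f:0; rest ⊤}

Merge at B7: IN[B7] = OUT[B6] = {a: ⊤, b: 4, c: 0, d: ⊤, e: ⊤, f: 0}
Applying B7's transfer function to that IN value gives OUT[B7] (row B7 above).

Answer: {a: ⊤, b: 4, c: 0, d: ⊤, e: ⊤, f: 0}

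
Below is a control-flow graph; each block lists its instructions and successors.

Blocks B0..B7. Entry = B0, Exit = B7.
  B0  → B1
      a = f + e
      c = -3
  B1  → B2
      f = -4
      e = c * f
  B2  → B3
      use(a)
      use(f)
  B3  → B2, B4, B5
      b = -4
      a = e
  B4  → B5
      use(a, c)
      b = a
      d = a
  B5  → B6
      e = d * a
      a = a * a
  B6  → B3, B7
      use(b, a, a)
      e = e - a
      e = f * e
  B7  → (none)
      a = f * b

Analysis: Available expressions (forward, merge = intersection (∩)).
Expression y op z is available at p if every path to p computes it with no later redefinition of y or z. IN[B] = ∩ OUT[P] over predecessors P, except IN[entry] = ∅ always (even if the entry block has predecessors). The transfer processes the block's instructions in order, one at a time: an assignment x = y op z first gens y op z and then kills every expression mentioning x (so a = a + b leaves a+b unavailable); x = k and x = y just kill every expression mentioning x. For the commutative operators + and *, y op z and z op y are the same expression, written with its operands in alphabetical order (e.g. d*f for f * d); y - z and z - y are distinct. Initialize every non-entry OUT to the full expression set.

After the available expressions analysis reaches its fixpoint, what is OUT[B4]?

Fixpoint table:
  B0: | IN={} | OUT={e+f}
  B1: | IN={e+f} | OUT={c*f}
  B2: | IN={c*f} | OUT={c*f}
  B3: | IN={c*f} | OUT={c*f}
  B4: | IN={c*f} | OUT={c*f}
  B5: | IN={c*f} | OUT={c*f}
  B6: | IN={c*f} | OUT={c*f}
  B7: | IN={c*f} | OUT={b*f, c*f}

Merge at B4: IN[B4] = OUT[B3] = {c*f}
Applying B4's transfer function to that IN value gives OUT[B4] (row B4 above).

Answer: {c*f}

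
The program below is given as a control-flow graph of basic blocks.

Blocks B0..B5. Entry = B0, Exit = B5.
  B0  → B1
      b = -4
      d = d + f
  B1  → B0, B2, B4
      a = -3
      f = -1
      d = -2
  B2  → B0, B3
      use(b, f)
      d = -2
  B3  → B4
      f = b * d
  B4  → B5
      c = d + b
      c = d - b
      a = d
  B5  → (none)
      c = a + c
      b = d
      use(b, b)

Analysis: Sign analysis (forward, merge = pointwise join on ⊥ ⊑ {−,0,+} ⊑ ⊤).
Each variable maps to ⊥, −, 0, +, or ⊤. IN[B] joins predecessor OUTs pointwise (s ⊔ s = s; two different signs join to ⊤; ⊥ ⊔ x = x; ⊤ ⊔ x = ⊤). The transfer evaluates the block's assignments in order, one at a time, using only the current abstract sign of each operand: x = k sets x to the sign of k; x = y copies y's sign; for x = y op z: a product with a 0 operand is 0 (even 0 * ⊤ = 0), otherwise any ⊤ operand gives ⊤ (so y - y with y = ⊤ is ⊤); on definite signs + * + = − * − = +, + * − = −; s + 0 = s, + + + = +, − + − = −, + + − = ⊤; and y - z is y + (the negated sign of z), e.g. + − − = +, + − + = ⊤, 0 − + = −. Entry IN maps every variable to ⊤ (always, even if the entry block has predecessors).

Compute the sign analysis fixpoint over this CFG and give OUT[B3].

Answer: {a: -, b: -, c: ⊤, d: -, e: ⊤, f: +}

Derivation:
Converged values:
  B0:  IN=(all ⊤)  OUT={b:-; rest ⊤}
  B1:  IN={b:-; rest ⊤}  OUT={a:-, b:-, d:-, f:-; rest ⊤}
  B2:  IN={a:-, b:-, d:-, f:-; rest ⊤}  OUT={a:-, b:-, d:-, f:-; rest ⊤}
  B3:  IN={a:-, b:-, d:-, f:-; rest ⊤}  OUT={a:-, b:-, d:-, f:+; rest ⊤}
  B4:  IN={a:-, b:-, d:-; rest ⊤}  OUT={a:-, b:-, d:-; rest ⊤}
  B5:  IN={a:-, b:-, d:-; rest ⊤}  OUT={a:-, b:-, d:-; rest ⊤}

Merge at B3: IN[B3] = OUT[B2] = {a: -, b: -, c: ⊤, d: -, e: ⊤, f: -}
Applying B3's transfer function to that IN value gives OUT[B3] (row B3 above).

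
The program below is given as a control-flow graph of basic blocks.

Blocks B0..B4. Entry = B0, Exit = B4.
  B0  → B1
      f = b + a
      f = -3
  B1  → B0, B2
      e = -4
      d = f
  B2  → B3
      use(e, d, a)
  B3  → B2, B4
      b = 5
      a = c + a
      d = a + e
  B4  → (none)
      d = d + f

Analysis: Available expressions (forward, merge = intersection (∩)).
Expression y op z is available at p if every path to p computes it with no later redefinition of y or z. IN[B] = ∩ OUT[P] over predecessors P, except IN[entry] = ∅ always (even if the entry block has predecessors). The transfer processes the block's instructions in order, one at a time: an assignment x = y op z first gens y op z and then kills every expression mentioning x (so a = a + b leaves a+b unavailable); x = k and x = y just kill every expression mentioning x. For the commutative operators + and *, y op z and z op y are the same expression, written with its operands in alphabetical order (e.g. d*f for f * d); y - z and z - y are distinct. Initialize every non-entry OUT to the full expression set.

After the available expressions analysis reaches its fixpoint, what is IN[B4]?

Answer: {a+e}

Derivation:
Converged values:
  B0:   IN={}   OUT={a+b}
  B1:   IN={a+b}   OUT={a+b}
  B2:   IN={}   OUT={}
  B3:   IN={}   OUT={a+e}
  B4:   IN={a+e}   OUT={a+e}

Merge at B4: IN[B4] = OUT[B3] = {a+e}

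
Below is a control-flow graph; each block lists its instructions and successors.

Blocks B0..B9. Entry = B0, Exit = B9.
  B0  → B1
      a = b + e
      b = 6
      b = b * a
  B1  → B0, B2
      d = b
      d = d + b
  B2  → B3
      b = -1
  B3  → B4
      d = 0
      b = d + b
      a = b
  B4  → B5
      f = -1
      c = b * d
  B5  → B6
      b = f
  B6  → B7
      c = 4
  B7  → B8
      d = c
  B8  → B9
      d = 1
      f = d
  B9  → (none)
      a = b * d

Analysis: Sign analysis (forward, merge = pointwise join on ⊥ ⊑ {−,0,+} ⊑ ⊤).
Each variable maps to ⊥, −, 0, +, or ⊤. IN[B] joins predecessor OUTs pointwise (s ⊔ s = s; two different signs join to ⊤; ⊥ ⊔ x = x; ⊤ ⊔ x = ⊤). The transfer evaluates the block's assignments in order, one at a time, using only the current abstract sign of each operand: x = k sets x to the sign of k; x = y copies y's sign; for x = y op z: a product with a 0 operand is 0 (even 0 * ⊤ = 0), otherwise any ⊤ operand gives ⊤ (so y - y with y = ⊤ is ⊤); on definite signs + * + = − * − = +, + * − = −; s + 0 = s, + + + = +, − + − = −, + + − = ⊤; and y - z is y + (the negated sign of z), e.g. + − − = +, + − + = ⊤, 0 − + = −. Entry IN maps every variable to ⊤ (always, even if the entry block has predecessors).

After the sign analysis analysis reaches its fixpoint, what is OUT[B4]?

Answer: {a: -, b: -, c: 0, d: 0, e: ⊤, f: -}

Derivation:
Per-block solution:
  B0: | IN=(all ⊤) | OUT=(all ⊤)
  B1: | IN=(all ⊤) | OUT=(all ⊤)
  B2: | IN=(all ⊤) | OUT={b:-; rest ⊤}
  B3: | IN={b:-; rest ⊤} | OUT={a:-, b:-, d:0; rest ⊤}
  B4: | IN={a:-, b:-, d:0; rest ⊤} | OUT={a:-, b:-, c:0, d:0, f:-; rest ⊤}
  B5: | IN={a:-, b:-, c:0, d:0, f:-; rest ⊤} | OUT={a:-, b:-, c:0, d:0, f:-; rest ⊤}
  B6: | IN={a:-, b:-, c:0, d:0, f:-; rest ⊤} | OUT={a:-, b:-, c:+, d:0, f:-; rest ⊤}
  B7: | IN={a:-, b:-, c:+, d:0, f:-; rest ⊤} | OUT={a:-, b:-, c:+, d:+, f:-; rest ⊤}
  B8: | IN={a:-, b:-, c:+, d:+, f:-; rest ⊤} | OUT={a:-, b:-, c:+, d:+, f:+; rest ⊤}
  B9: | IN={a:-, b:-, c:+, d:+, f:+; rest ⊤} | OUT={a:-, b:-, c:+, d:+, f:+; rest ⊤}

Merge at B4: IN[B4] = OUT[B3] = {a: -, b: -, c: ⊤, d: 0, e: ⊤, f: ⊤}
Applying B4's transfer function to that IN value gives OUT[B4] (row B4 above).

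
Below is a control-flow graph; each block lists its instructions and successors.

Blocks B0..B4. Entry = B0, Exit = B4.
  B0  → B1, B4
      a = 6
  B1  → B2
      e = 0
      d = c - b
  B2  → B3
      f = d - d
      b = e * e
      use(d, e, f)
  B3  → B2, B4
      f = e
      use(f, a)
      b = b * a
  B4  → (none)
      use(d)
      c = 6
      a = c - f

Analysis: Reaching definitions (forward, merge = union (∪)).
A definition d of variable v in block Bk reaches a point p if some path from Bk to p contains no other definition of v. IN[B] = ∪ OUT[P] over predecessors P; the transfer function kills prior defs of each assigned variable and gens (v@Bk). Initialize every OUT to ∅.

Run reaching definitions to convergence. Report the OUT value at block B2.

Answer: {a@B0, b@B2, d@B1, e@B1, f@B2}

Working:
Fixpoint table:
  B0:   IN={}   OUT={a@B0}
  B1:   IN={a@B0}   OUT={a@B0, d@B1, e@B1}
  B2:   IN={a@B0, b@B3, d@B1, e@B1, f@B3}   OUT={a@B0, b@B2, d@B1, e@B1, f@B2}
  B3:   IN={a@B0, b@B2, d@B1, e@B1, f@B2}   OUT={a@B0, b@B3, d@B1, e@B1, f@B3}
  B4:   IN={a@B0, b@B3, d@B1, e@B1, f@B3}   OUT={a@B4, b@B3, c@B4, d@B1, e@B1, f@B3}

Merge at B2: IN[B2] = OUT[B1] ⊔ OUT[B3] = {a@B0, b@B3, d@B1, e@B1, f@B3}
Applying B2's transfer function to that IN value gives OUT[B2] (row B2 above).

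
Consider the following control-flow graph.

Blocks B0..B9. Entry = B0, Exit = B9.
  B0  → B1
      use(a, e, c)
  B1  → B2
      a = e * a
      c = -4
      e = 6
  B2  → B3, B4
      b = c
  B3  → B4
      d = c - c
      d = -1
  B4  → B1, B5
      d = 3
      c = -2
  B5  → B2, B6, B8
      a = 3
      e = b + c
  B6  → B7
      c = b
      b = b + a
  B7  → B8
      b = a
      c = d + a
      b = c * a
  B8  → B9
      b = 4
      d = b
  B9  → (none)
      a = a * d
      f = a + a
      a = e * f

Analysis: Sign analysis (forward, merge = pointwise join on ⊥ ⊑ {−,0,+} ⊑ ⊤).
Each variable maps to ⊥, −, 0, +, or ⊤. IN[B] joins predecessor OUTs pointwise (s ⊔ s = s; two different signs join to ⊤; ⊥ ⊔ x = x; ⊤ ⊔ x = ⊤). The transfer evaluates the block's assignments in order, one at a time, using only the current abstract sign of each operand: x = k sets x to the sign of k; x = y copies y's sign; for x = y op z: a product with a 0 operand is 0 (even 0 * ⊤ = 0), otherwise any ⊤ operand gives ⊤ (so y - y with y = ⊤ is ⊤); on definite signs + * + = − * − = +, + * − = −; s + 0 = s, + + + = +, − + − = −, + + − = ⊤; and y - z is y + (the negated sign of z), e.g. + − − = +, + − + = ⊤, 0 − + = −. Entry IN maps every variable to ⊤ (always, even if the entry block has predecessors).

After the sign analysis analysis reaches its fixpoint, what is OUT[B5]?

Per-block solution:
  B0: | IN=(all ⊤) | OUT=(all ⊤)
  B1: | IN=(all ⊤) | OUT={c:-, e:+; rest ⊤}
  B2: | IN={c:-; rest ⊤} | OUT={b:-, c:-; rest ⊤}
  B3: | IN={b:-, c:-; rest ⊤} | OUT={b:-, c:-, d:-; rest ⊤}
  B4: | IN={b:-, c:-; rest ⊤} | OUT={b:-, c:-, d:+; rest ⊤}
  B5: | IN={b:-, c:-, d:+; rest ⊤} | OUT={a:+, b:-, c:-, d:+, e:-; rest ⊤}
  B6: | IN={a:+, b:-, c:-, d:+, e:-; rest ⊤} | OUT={a:+, c:-, d:+, e:-; rest ⊤}
  B7: | IN={a:+, c:-, d:+, e:-; rest ⊤} | OUT={a:+, b:+, c:+, d:+, e:-; rest ⊤}
  B8: | IN={a:+, d:+, e:-; rest ⊤} | OUT={a:+, b:+, d:+, e:-; rest ⊤}
  B9: | IN={a:+, b:+, d:+, e:-; rest ⊤} | OUT={a:-, b:+, d:+, e:-, f:+; rest ⊤}

Merge at B5: IN[B5] = OUT[B4] = {a: ⊤, b: -, c: -, d: +, e: ⊤, f: ⊤}
Applying B5's transfer function to that IN value gives OUT[B5] (row B5 above).

Answer: {a: +, b: -, c: -, d: +, e: -, f: ⊤}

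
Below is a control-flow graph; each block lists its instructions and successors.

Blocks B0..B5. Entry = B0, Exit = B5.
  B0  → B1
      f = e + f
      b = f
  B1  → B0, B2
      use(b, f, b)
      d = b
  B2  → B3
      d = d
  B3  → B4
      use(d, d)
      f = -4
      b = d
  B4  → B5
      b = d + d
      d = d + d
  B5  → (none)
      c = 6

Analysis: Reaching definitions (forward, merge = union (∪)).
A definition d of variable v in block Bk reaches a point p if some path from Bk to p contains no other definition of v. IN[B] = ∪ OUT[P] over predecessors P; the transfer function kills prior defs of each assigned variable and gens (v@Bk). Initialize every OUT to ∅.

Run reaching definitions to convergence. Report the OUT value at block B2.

Converged values:
  B0:   IN={b@B0, d@B1, f@B0}   OUT={b@B0, d@B1, f@B0}
  B1:   IN={b@B0, d@B1, f@B0}   OUT={b@B0, d@B1, f@B0}
  B2:   IN={b@B0, d@B1, f@B0}   OUT={b@B0, d@B2, f@B0}
  B3:   IN={b@B0, d@B2, f@B0}   OUT={b@B3, d@B2, f@B3}
  B4:   IN={b@B3, d@B2, f@B3}   OUT={b@B4, d@B4, f@B3}
  B5:   IN={b@B4, d@B4, f@B3}   OUT={b@B4, c@B5, d@B4, f@B3}

Merge at B2: IN[B2] = OUT[B1] = {b@B0, d@B1, f@B0}
Applying B2's transfer function to that IN value gives OUT[B2] (row B2 above).

Answer: {b@B0, d@B2, f@B0}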